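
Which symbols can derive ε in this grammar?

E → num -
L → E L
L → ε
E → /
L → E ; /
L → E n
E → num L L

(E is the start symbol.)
A non-terminal is nullable if it can derive ε (the empty string): either it has an ε-production, or it has a production whose right-hand side consists entirely of nullable non-terminals.

ε-productions: L → ε
So L is immediately nullable.
No further non-terminal can be added: every production for the remaining non-terminals contains a terminal or a non-nullable non-terminal.
Nullable = { 'L' }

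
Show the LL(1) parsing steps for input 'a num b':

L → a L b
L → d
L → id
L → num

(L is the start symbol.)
LL(1) parsing maintains a stack (initially the start symbol over $) and the input. At each step: if the stack top is a terminal, match it against the current input token; if it is a non-terminal N, replace it with the RHS of M[N, lookahead] (the unique production whose predict set contains the lookahead).

Stack is shown with the top on the left.

Stack    Input      Action
--------------------------
L $      a num b $  output L → a L b
a L b $  a num b $  match 'a'
L b $    num b $    output L → num
num b $  num b $    match 'num'
b $      b $        match 'b'
$        $          accept

The string is accepted.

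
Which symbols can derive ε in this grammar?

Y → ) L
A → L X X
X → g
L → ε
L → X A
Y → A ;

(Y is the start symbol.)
{ 'L' }

ε-productions: L → ε
So L is immediately nullable.
No further non-terminal can be added: every production for the remaining non-terminals contains a terminal or a non-nullable non-terminal.
Nullable = { 'L' }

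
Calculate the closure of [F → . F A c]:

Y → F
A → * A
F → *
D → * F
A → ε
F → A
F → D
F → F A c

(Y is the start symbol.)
{ [A → . * A], [A → .], [D → . * F], [F → . *], [F → . A], [F → . D], [F → . F A c] }

Start with: [F → . F A c]
  [F → . F A c] has the dot before F: add [F → . *], [F → . A], [F → . D]
  [F → . A] has the dot before A: add [A → . * A], [A → .]
  [F → . D] has the dot before D: add [D → . * F]
No further items can be added.

CLOSURE = { [A → . * A], [A → .], [D → . * F], [F → . *], [F → . A], [F → . D], [F → . F A c] }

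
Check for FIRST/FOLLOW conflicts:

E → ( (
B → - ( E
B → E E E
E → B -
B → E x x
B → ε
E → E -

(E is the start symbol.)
Yes. B → '-' '(' E with FOLLOW(B) on { '-' }; B → E E E with FOLLOW(B) on { '-' }; B → E x x with FOLLOW(B) on { '-' }

A FIRST/FOLLOW conflict occurs when a non-terminal N has a nullable alternative N → β (β ⇒* ε) and another alternative N → α with FIRST(α) ∩ FOLLOW(N) ≠ ∅: on such a lookahead the parser cannot decide between expanding α and letting N vanish via β.

Nullable non-terminals: B.
FIRST sets used below: FIRST(E) = { '(', '-' }

B: nullable alternative(s) B → ε; FOLLOW(B) = { '-' }
  B → - ( E: FIRST \ {ε} = { '-' } — overlaps FOLLOW(B) on { '-' }: CONFLICT
  B → E E E: FIRST \ {ε} = { '(', '-' } — overlaps FOLLOW(B) on { '-' }: CONFLICT
  B → E x x: FIRST \ {ε} = { '(', '-' } — overlaps FOLLOW(B) on { '-' }: CONFLICT
  B → ε: FIRST \ {ε} = { } — this is the only nullable alternative, skip

E has no nullable alternative, so no FIRST/FOLLOW check is needed there.

So the grammar has 3 FIRST/FOLLOW conflicts (marked CONFLICT above).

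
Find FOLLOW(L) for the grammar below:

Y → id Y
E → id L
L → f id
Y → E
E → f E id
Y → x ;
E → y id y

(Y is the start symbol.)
To compute FOLLOW(L), find every occurrence of L on a right-hand side N → α L β: add FIRST(β) \ {ε}, and if β is empty or nullable also add FOLLOW(N). Iterate to a fixed point.

In E → id L: L is at the end, add FOLLOW(E)

The FOLLOW sets referred to above (computed the same way, to a fixed point):
  FOLLOW(E) = { $, 'id' }

Taking the union: FOLLOW(L) = { $, 'id' }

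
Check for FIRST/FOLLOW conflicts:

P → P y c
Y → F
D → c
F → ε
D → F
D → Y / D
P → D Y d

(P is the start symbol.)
A FIRST/FOLLOW conflict occurs when a non-terminal N has a nullable alternative N → β (β ⇒* ε) and another alternative N → α with FIRST(α) ∩ FOLLOW(N) ≠ ∅: on such a lookahead the parser cannot decide between expanding α and letting N vanish via β.

Nullable non-terminals: D, F, Y.
FIRST sets used below: FIRST(F) = { ε }, FIRST(Y) = { ε }

D: nullable alternative(s) D → F; FOLLOW(D) = { 'd' }
  D → c: FIRST \ {ε} = { 'c' } — disjoint from FOLLOW(D)
  D → F: FIRST \ {ε} = { } — this is the only nullable alternative, skip
  D → Y / D: FIRST \ {ε} = { '/' } — disjoint from FOLLOW(D)
F has a nullable alternative but only one production, so nothing to check.
Y has a nullable alternative but only one production, so nothing to check.

P has no nullable alternative, so no FIRST/FOLLOW check is needed there.

No FIRST/FOLLOW conflicts found.

Answer: No FIRST/FOLLOW conflicts.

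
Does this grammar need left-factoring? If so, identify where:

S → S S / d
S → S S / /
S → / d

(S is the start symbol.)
Yes, S has productions with common prefix 'S S /'

Left-factoring is needed when two productions for the same non-terminal
share a common prefix on the right-hand side.

Productions for S:
  S → S S / d
  S → S S / /
  S → / d

Found common prefix 'S S /' in productions for S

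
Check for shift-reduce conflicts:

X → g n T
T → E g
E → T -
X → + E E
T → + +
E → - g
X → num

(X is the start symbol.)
Yes — I9: [X → g n T .] vs [E → T . -]; I16: [X → + E E .] vs [T → E . g]

Augment with X' → X and build the canonical LR(0) collection (I0 = CLOSURE({[X' → . X]}), then GOTO on every symbol after a dot until no new states appear). It has 17 states:
  I0: { [X → . + E E], [X → . g n T], [X → . num], [X' → . X] }  — shift
  I1: { [E → . - g], [E → . T -], [T → . + +], [T → . E g], [X → + . E E] }  — shift
  I2: { [X' → X .] }  — accept
  I3: { [X → g . n T] }  — shift
  I4: { [X → num .] }  — reduce
  I5: { [E → . - g], [E → . T -], [T → . + +], [T → . E g], [X → g n . T] }  — shift
  I6: { [T → + . +] }  — shift
  I7: { [E → - . g] }  — shift
  I8: { [T → E . g] }  — shift
  I9: { [E → T . -], [X → g n T .] }  — shift, reduce
  I10: { [E → T - .] }  — reduce
  I11: { [T → E g .] }  — reduce
  I12: { [E → - g .] }  — reduce
  I13: { [T → + + .] }  — reduce
  I14: { [E → . - g], [E → . T -], [T → . + +], [T → . E g], [T → E . g], [X → + E . E] }  — shift
  I15: { [E → T . -] }  — shift
  I16: { [T → E . g], [X → + E E .] }  — shift, reduce

I9 contains reduce item [X → g n T .] and shift item [E → T . -] — shift-reduce conflict.
I16 contains reduce item [X → + E E .] and shift item [T → E . g] — shift-reduce conflict.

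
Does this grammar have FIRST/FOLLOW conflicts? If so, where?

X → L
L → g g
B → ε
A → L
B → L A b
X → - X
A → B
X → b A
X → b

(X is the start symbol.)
Nullable non-terminals: A, B.
FIRST sets used below: FIRST(L) = { 'g' }, FIRST(B) = { 'g', ε }

A: nullable alternative(s) A → B; FOLLOW(A) = { $, 'b' }
  A → L: FIRST \ {ε} = { 'g' } — disjoint from FOLLOW(A)
  A → B: FIRST \ {ε} = { 'g' } — this is the only nullable alternative, skip

B: nullable alternative(s) B → ε; FOLLOW(B) = { $, 'b' }
  B → ε: FIRST \ {ε} = { } — this is the only nullable alternative, skip
  B → L A b: FIRST \ {ε} = { 'g' } — disjoint from FOLLOW(B)

L, X have no nullable alternative, so no FIRST/FOLLOW check is needed there.

No FIRST/FOLLOW conflicts found.

Answer: No FIRST/FOLLOW conflicts.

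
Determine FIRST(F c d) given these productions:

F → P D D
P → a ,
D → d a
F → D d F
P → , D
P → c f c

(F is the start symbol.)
FIRST sets of the non-terminals involved (from the grammar, by fixed-point iteration):
  FIRST(F) = { ',', 'a', 'c', 'd' }

To compute FIRST(F c d), process the symbols left to right:
Symbol F is a non-terminal. Add FIRST(F) \ {ε} = { ',', 'a', 'c', 'd' }
F is not nullable (ε ∉ FIRST(F)), so stop here.
FIRST(F c d) = { ',', 'a', 'c', 'd' }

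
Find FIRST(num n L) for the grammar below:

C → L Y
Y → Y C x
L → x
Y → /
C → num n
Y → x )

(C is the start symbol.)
{ 'num' }

To compute FIRST(num n L), process the symbols left to right:
Symbol num is a terminal. Add 'num' and stop.
FIRST(num n L) = { 'num' }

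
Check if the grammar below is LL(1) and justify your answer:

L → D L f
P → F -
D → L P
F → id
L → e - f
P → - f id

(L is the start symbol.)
A grammar is LL(1) if for each non-terminal N with multiple productions, the predict sets of those productions are pairwise disjoint, where PREDICT(N → α) = (FIRST(α) \ {ε}) ∪ (FOLLOW(N) if α ⇒* ε).

Relevant sets:
  FIRST(D) = { 'e' }
  FIRST(F) = { 'id' }

For L:
  PREDICT(L → D L f) = { 'e' }
  PREDICT(L → e '-' f) = { 'e' }
For P:
  PREDICT(P → F '-') = { 'id' }
  PREDICT(P → '-' f id) = { '-' }
D, F have a single production, so nothing to check there.

Conflict found: Predict set conflict for L: { 'e' }
The grammar is NOT LL(1).

Answer: No. Predict set conflict for L: { 'e' }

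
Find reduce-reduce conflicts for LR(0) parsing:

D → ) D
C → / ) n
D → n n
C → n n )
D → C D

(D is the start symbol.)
A reduce-reduce conflict occurs when an LR(0) state has two complete items [A → α .] and [B → β .] — both call for a reduction, and with no lookahead the parser cannot choose between them.

Augment with D' → D and build the canonical LR(0) collection (I0 = CLOSURE({[D' → . D]}), then GOTO on every symbol after a dot until no new states appear). It has 12 states:
  I0: { [C → . / ) n], [C → . n n )], [D → . ) D], [D → . C D], [D → . n n], [D' → . D] }  — shift
  I1: { [C → . / ) n], [C → . n n )], [D → ) . D], [D → . ) D], [D → . C D], [D → . n n] }  — shift
  I2: { [C → / . ) n] }  — shift
  I3: { [C → . / ) n], [C → . n n )], [D → . ) D], [D → . C D], [D → . n n], [D → C . D] }  — shift
  I4: { [D' → D .] }  — accept
  I5: { [C → n . n )], [D → n . n] }  — shift
  I6: { [C → n n . )], [D → n n .] }  — shift, reduce
  I7: { [C → n n ) .] }  — reduce
  I8: { [D → C D .] }  — reduce
  I9: { [C → / ) . n] }  — shift
  I10: { [C → / ) n .] }  — reduce
  I11: { [D → ) D .] }  — reduce

No state contains more than one complete item.

Answer: No reduce-reduce conflicts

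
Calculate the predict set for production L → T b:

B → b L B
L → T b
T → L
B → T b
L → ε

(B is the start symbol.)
PREDICT(L → T b) = (FIRST(RHS) \ {ε}) ∪ (FOLLOW(L) if ε ∈ FIRST(RHS), i.e. RHS ⇒* ε)
FIRST(T) = { 'b', ε }
FIRST(T b) = { 'b' }
ε ∉ FIRST(T b), so FOLLOW(L) is not added.
PREDICT(L → T b) = { 'b' }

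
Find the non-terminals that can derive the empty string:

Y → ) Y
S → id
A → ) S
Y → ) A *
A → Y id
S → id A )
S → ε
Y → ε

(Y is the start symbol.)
A non-terminal is nullable if it can derive ε (the empty string): either it has an ε-production, or it has a production whose right-hand side consists entirely of nullable non-terminals.

ε-productions: S → ε, Y → ε
So S, Y are immediately nullable.
No further non-terminal can be added: every production for the remaining non-terminals contains a terminal or a non-nullable non-terminal.
Nullable = { 'S', 'Y' }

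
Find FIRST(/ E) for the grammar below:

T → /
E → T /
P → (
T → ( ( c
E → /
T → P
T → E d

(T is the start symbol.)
To compute FIRST(/ E), process the symbols left to right:
Symbol / is a terminal. Add '/' and stop.
FIRST(/ E) = { '/' }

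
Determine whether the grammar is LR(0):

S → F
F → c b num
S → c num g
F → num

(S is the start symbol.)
A grammar is LR(0) if no state in the canonical LR(0) collection has:
  - both a shift item (dot before a terminal) and a complete item (shift-reduce conflict), or
  - two or more complete items (reduce-reduce conflict; the accept item [S' → S .] counts as a complete item here).

Augment with S' → S and build the canonical LR(0) collection (I0 = CLOSURE({[S' → . S]}), then GOTO on every symbol after a dot until no new states appear). It has 9 states:
  I0: { [F → . c b num], [F → . num], [S → . F], [S → . c num g], [S' → . S] }  — shift
  I1: { [S → F .] }  — reduce
  I2: { [S' → S .] }  — accept
  I3: { [F → c . b num], [S → c . num g] }  — shift
  I4: { [F → num .] }  — reduce
  I5: { [F → c b . num] }  — shift
  I6: { [S → c num . g] }  — shift
  I7: { [S → c num g .] }  — reduce
  I8: { [F → c b num .] }  — reduce

Every state is either a pure shift/goto state or contains exactly one complete item and nothing to shift — no conflicts. The grammar is LR(0).

Answer: Yes, the grammar is LR(0)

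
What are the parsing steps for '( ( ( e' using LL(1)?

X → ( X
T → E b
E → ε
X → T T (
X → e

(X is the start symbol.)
LL(1) parsing maintains a stack (initially the start symbol over $) and the input. At each step: if the stack top is a terminal, match it against the current input token; if it is a non-terminal N, replace it with the RHS of M[N, lookahead] (the unique production whose predict set contains the lookahead).

Stack is shown with the top on the left.

Stack  Input      Action
------------------------
X $    ( ( ( e $  output X → ( X
( X $  ( ( ( e $  match '('
X $    ( ( e $    output X → ( X
( X $  ( ( e $    match '('
X $    ( e $      output X → ( X
( X $  ( e $      match '('
X $    e $        output X → e
e $    e $        match 'e'
$      $          accept

The string is accepted.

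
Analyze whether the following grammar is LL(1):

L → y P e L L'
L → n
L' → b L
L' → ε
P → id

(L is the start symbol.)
No. Predict set conflict for L': { 'b' }

A grammar is LL(1) if for each non-terminal N with multiple productions, the predict sets of those productions are pairwise disjoint, where PREDICT(N → α) = (FIRST(α) \ {ε}) ∪ (FOLLOW(N) if α ⇒* ε).

Relevant sets:
  FOLLOW(L') = { $, 'b' }

For L:
  PREDICT(L → y P e L L') = { 'y' }
  PREDICT(L → n) = { 'n' }
For L':
  PREDICT(L' → b L) = { 'b' }
  PREDICT(L' → ε) = { $, 'b' }
P has a single production, so nothing to check there.

Conflict found: Predict set conflict for L': { 'b' }
The grammar is NOT LL(1).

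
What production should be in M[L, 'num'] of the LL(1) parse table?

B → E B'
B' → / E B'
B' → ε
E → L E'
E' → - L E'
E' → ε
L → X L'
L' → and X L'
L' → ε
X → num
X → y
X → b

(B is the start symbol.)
L → X L'

To find M[L, 'num'], we find productions for L where 'num' is in the predict set (PREDICT(N → α) = (FIRST(α) \ {ε}) ∪ (FOLLOW(N) if α ⇒* ε)).

Relevant sets:
  FIRST(X) = { 'b', 'num', 'y' }

L → X L': PREDICT = { 'b', 'num', 'y' }
  'num' is in predict set, so this production goes in M[L, 'num']

M[L, 'num'] = L → X L'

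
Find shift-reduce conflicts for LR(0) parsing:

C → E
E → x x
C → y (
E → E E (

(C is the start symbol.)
Yes — I2: [C → E .] vs [E → . x x]

Augment with C' → C and build the canonical LR(0) collection (I0 = CLOSURE({[C' → . C]}), then GOTO on every symbol after a dot until no new states appear). It has 9 states:
  I0: { [C → . E], [C → . y (], [C' → . C], [E → . E E (], [E → . x x] }  — shift
  I1: { [C' → C .] }  — accept
  I2: { [C → E .], [E → . E E (], [E → . x x], [E → E . E (] }  — shift, reduce
  I3: { [E → x . x] }  — shift
  I4: { [C → y . (] }  — shift
  I5: { [C → y ( .] }  — reduce
  I6: { [E → x x .] }  — reduce
  I7: { [E → . E E (], [E → . x x], [E → E . E (], [E → E E . (] }  — shift
  I8: { [E → E E ( .] }  — reduce

I2 contains reduce item [C → E .] and shift item [E → . x x] — shift-reduce conflict.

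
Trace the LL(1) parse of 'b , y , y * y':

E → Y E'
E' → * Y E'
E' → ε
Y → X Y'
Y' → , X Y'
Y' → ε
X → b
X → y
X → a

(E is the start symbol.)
LL(1) parsing maintains a stack (initially the start symbol over $) and the input. At each step: if the stack top is a terminal, match it against the current input token; if it is a non-terminal N, replace it with the RHS of M[N, lookahead] (the unique production whose predict set contains the lookahead).

Stack is shown with the top on the left.

Stack        Input            Action
------------------------------------
E $          b , y , y * y $  output E → Y E'
Y E' $       b , y , y * y $  output Y → X Y'
X Y' E' $    b , y , y * y $  output X → b
b Y' E' $    b , y , y * y $  match 'b'
Y' E' $      , y , y * y $    output Y' → , X Y'
, X Y' E' $  , y , y * y $    match ','
X Y' E' $    y , y * y $      output X → y
y Y' E' $    y , y * y $      match 'y'
Y' E' $      , y * y $        output Y' → , X Y'
, X Y' E' $  , y * y $        match ','
X Y' E' $    y * y $          output X → y
y Y' E' $    y * y $          match 'y'
Y' E' $      * y $            output Y' → ε
E' $         * y $            output E' → * Y E'
* Y E' $     * y $            match '*'
Y E' $       y $              output Y → X Y'
X Y' E' $    y $              output X → y
y Y' E' $    y $              match 'y'
Y' E' $      $                output Y' → ε
E' $         $                output E' → ε
$            $                accept

The string is accepted.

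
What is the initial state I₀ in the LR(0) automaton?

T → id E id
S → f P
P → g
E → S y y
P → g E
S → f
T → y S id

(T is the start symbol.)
First, augment the grammar with T' → T
I₀ = CLOSURE({ [T' → . T] }):
  [T' → . T] has the dot before T: add [T → . id E id], [T → . y S id]
No further items can be added.

I₀ = { [T → . id E id], [T → . y S id], [T' → . T] }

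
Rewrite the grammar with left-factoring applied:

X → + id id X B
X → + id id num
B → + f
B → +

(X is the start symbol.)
X → + id id X'
X' → X B
X' → num
B → + B'
B' → f
B' → ε

Left-factoring transforms A → αβ₁ | αβ₂ into A → αA' and A' → β₁ | β₂
(α is the longest common prefix among the alternatives). Repeat until
no nonterminal has two alternatives with a common prefix.

Round 1: X has alternatives sharing prefix '+ id id'. Introduce X': X → + id id X'
  Add: X' → X B
  Add: X' → num

Round 2: B has alternatives sharing prefix '+'. Introduce B': B → + B'
  Add: B' → f
  Add: B' → ε

No remaining common prefixes — done.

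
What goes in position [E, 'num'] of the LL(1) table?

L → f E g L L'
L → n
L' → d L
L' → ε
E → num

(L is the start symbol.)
E → num

To find M[E, 'num'], we find productions for E where 'num' is in the predict set (PREDICT(N → α) = (FIRST(α) \ {ε}) ∪ (FOLLOW(N) if α ⇒* ε)).

E → num: PREDICT = { 'num' }
  'num' is in predict set, so this production goes in M[E, 'num']

M[E, 'num'] = E → num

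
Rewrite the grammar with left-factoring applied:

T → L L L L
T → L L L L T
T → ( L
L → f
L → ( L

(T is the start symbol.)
Left-factoring transforms A → αβ₁ | αβ₂ into A → αA' and A' → β₁ | β₂
(α is the longest common prefix among the alternatives). Repeat until
no nonterminal has two alternatives with a common prefix.

Round 1: T has alternatives sharing prefix 'L L L L'. Introduce T': T → L L L L T'
  Add: T' → ε
  Add: T' → T

No remaining common prefixes — done.

Resulting grammar:
T → L L L L T'
T' → ε
T' → T
T → ( L
L → f
L → ( L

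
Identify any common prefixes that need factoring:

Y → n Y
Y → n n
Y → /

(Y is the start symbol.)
Yes, Y has productions with common prefix 'n'

Left-factoring is needed when two productions for the same non-terminal
share a common prefix on the right-hand side.

Productions for Y:
  Y → n Y
  Y → n n
  Y → /

Found common prefix 'n' in productions for Y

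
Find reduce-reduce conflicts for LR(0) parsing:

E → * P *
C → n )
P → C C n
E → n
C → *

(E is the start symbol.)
No reduce-reduce conflicts

A reduce-reduce conflict occurs when an LR(0) state has two complete items [A → α .] and [B → β .] — both call for a reduction, and with no lookahead the parser cannot choose between them.

Augment with E' → E and build the canonical LR(0) collection (I0 = CLOSURE({[E' → . E]}), then GOTO on every symbol after a dot until no new states appear). It has 12 states:
  I0: { [E → . * P *], [E → . n], [E' → . E] }  — shift
  I1: { [C → . *], [C → . n )], [E → * . P *], [P → . C C n] }  — shift
  I2: { [E' → E .] }  — accept
  I3: { [E → n .] }  — reduce
  I4: { [C → * .] }  — reduce
  I5: { [C → . *], [C → . n )], [P → C . C n] }  — shift
  I6: { [E → * P . *] }  — shift
  I7: { [C → n . )] }  — shift
  I8: { [C → n ) .] }  — reduce
  I9: { [E → * P * .] }  — reduce
  I10: { [P → C C . n] }  — shift
  I11: { [P → C C n .] }  — reduce

No state contains more than one complete item.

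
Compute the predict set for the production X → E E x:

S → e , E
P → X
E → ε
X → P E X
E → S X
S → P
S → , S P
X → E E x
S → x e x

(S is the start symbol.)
PREDICT(X → E E x) = (FIRST(RHS) \ {ε}) ∪ (FOLLOW(X) if ε ∈ FIRST(RHS), i.e. RHS ⇒* ε)
FIRST(E) = { ',', 'e', 'x', ε }
FIRST(E E x) = { ',', 'e', 'x' }
ε ∉ FIRST(E E x), so FOLLOW(X) is not added.
PREDICT(X → E E x) = { ',', 'e', 'x' }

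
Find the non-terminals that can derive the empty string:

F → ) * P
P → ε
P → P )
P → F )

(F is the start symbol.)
{ 'P' }

ε-productions: P → ε
So P is immediately nullable.
No further non-terminal can be added: every production for the remaining non-terminals contains a terminal or a non-nullable non-terminal.
Nullable = { 'P' }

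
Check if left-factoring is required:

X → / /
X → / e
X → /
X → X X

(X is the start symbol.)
Left-factoring is needed when two productions for the same non-terminal
share a common prefix on the right-hand side.

Productions for X:
  X → / /
  X → / e
  X → /
  X → X X

Found common prefix '/' in productions for X

Answer: Yes, X has productions with common prefix '/'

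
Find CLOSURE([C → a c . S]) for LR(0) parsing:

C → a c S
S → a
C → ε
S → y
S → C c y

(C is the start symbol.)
{ [C → . a c S], [C → .], [C → a c . S], [S → . C c y], [S → . a], [S → . y] }

To compute CLOSURE, for each item [A → α.Bβ] where B is a non-terminal, add [B → .γ] for all productions B → γ; repeat for the newly added items until nothing changes.

Start with: [C → a c . S]
  [C → a c . S] has the dot before S: add [S → . a], [S → . y], [S → . C c y]
  [S → . C c y] has the dot before C: add [C → . a c S], [C → .]
No further items can be added.

CLOSURE = { [C → . a c S], [C → .], [C → a c . S], [S → . C c y], [S → . a], [S → . y] }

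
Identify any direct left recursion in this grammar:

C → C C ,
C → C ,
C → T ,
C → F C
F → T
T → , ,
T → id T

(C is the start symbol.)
Direct left recursion occurs when N → N α for some non-terminal N (the right-hand side begins with the left-hand side itself).

C → C C ,: LEFT RECURSIVE (starts with C)
C → C ,: LEFT RECURSIVE (starts with C)
C → T ,: starts with T
C → F C: starts with F
F → T: starts with T
T → , ,: starts with ','
T → id T: starts with id

The grammar has direct left recursion on: C.

Answer: Yes, C is left-recursive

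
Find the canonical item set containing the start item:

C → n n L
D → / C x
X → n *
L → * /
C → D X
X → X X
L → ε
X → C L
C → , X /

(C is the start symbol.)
{ [C → . , X /], [C → . D X], [C → . n n L], [C' → . C], [D → . / C x] }

First, augment the grammar with C' → C
I₀ = CLOSURE({ [C' → . C] }):
  [C' → . C] has the dot before C: add [C → . n n L], [C → . D X], [C → . , X /]
  [C → . D X] has the dot before D: add [D → . / C x]
No further items can be added.

I₀ = { [C → . , X /], [C → . D X], [C → . n n L], [C' → . C], [D → . / C x] }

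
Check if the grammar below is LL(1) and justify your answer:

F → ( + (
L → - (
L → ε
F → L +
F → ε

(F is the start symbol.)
Relevant sets:
  FIRST(L) = { '-', ε }
  FOLLOW(F) = { $ }
  FOLLOW(L) = { '+' }

For F:
  PREDICT(F → '(' '+' '(') = { '(' }
  PREDICT(F → L '+') = { '+', '-' }
  PREDICT(F → ε) = { $ }
For L:
  PREDICT(L → '-' '(') = { '-' }
  PREDICT(L → ε) = { '+' }

All predict sets are disjoint. The grammar IS LL(1).

Answer: Yes, the grammar is LL(1).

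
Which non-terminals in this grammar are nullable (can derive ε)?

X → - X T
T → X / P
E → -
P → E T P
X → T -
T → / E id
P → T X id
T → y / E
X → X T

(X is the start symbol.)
There are no ε-productions, so no non-terminal can derive ε.
No non-terminals are nullable.

Answer: None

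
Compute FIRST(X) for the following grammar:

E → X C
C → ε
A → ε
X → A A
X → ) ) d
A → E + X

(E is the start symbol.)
FIRST sets of the other non-terminals involved (by the same procedure, iterated to a fixed point):
  FIRST(A) = { ')', '+', ε }

From X → A A:
  - A is a non-terminal: add FIRST(A) \ {ε} = { ')', '+' }
    A is nullable, so continue to the next symbol
  - A is a non-terminal: add FIRST(A) \ {ε} = { ')', '+' }
    A is nullable and nothing follows, so the whole right-hand side can vanish: ε ∈ FIRST(X)
From X → ) ) d:
  - ')' is a terminal: add ')' and stop

Collecting: FIRST(X) = { ')', '+', ε }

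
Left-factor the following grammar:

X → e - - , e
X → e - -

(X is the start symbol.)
Left-factoring transforms A → αβ₁ | αβ₂ into A → αA' and A' → β₁ | β₂
(α is the longest common prefix among the alternatives). Repeat until
no nonterminal has two alternatives with a common prefix.

Round 1: X has alternatives sharing prefix 'e - -'. Introduce X': X → e - - X'
  Add: X' → , e
  Add: X' → ε

No remaining common prefixes — done.

Resulting grammar:
X → e - - X'
X' → , e
X' → ε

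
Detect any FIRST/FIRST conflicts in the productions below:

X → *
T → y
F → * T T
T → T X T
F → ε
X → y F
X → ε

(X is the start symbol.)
Yes. T → y / T → T X T on { 'y' }

FIRST sets of the non-terminals at (or reachable through a nullable prefix from) the front of some alternative:
  FIRST(T) = { 'y' }

Productions for X:
  X → *: FIRST = { '*' }
  X → y F: FIRST = { 'y' }
  X → ε: FIRST = { ε }
Productions for T:
  T → y: FIRST = { 'y' }
  T → T X T: FIRST = { 'y' }
Productions for F:
  F → * T T: FIRST = { '*' }
  F → ε: FIRST = { ε }

Conflict for T: T → y and T → T X T
  Overlap: { 'y' }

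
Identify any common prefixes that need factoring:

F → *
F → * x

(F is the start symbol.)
Yes, F has productions with common prefix '*'

Left-factoring is needed when two productions for the same non-terminal
share a common prefix on the right-hand side.

Productions for F:
  F → *
  F → * x

Found common prefix '*' in productions for F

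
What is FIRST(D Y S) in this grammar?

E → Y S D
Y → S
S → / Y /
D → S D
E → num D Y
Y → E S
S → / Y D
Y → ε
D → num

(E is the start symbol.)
FIRST sets of the non-terminals involved (from the grammar, by fixed-point iteration):
  FIRST(D) = { '/', 'num' }

To compute FIRST(D Y S), process the symbols left to right:
Symbol D is a non-terminal. Add FIRST(D) \ {ε} = { '/', 'num' }
D is not nullable (ε ∉ FIRST(D)), so stop here.
FIRST(D Y S) = { '/', 'num' }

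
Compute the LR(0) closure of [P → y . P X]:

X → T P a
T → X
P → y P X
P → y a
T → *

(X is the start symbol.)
Start with: [P → y . P X]
  [P → y . P X] has the dot before P: add [P → . y P X], [P → . y a]
No further items can be added.

CLOSURE = { [P → . y P X], [P → . y a], [P → y . P X] }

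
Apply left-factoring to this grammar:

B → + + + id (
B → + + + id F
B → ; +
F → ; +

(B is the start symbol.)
Left-factoring transforms A → αβ₁ | αβ₂ into A → αA' and A' → β₁ | β₂
(α is the longest common prefix among the alternatives). Repeat until
no nonterminal has two alternatives with a common prefix.

Round 1: B has alternatives sharing prefix '+ + + id'. Introduce B': B → + + + id B'
  Add: B' → (
  Add: B' → F

No remaining common prefixes — done.

Resulting grammar:
B → + + + id B'
B' → (
B' → F
B → ; +
F → ; +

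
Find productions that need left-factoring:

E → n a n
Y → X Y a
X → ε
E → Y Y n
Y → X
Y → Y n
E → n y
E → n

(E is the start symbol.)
Yes, E has productions with common prefix 'n'; Y has productions with common prefix 'X'

Left-factoring is needed when two productions for the same non-terminal
share a common prefix on the right-hand side.

Productions for E:
  E → n a n
  E → Y Y n
  E → n y
  E → n
Productions for Y:
  Y → X Y a
  Y → X
  Y → Y n

Found common prefix 'n' in productions for E
Found common prefix 'X' in productions for Y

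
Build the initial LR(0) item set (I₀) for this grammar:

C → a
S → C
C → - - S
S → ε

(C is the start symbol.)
{ [C → . - - S], [C → . a], [C' → . C] }

First, augment the grammar with C' → C
I₀ = CLOSURE({ [C' → . C] }):
  [C' → . C] has the dot before C: add [C → . a], [C → . - - S]
No further items can be added.

I₀ = { [C → . - - S], [C → . a], [C' → . C] }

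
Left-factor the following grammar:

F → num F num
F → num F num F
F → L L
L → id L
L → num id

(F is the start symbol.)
Left-factoring transforms A → αβ₁ | αβ₂ into A → αA' and A' → β₁ | β₂
(α is the longest common prefix among the alternatives). Repeat until
no nonterminal has two alternatives with a common prefix.

Round 1: F has alternatives sharing prefix 'num F num'. Introduce F': F → num F num F'
  Add: F' → ε
  Add: F' → F

No remaining common prefixes — done.

Resulting grammar:
F → num F num F'
F' → ε
F' → F
F → L L
L → id L
L → num id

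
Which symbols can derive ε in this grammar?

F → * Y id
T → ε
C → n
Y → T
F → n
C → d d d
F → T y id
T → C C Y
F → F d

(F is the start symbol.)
A non-terminal is nullable if it can derive ε (the empty string): either it has an ε-production, or it has a production whose right-hand side consists entirely of nullable non-terminals.

ε-productions: T → ε
So T is immediately nullable.
Y → T: every symbol on the right is nullable, so Y is nullable too.
No further non-terminal can be added: every production for the remaining non-terminals contains a terminal or a non-nullable non-terminal.
Nullable = { 'T', 'Y' }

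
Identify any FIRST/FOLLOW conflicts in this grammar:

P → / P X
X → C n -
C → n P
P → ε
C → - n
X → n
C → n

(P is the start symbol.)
Nullable non-terminals: P.

P: nullable alternative(s) P → ε; FOLLOW(P) = { $, '-', 'n' }
  P → / P X: FIRST \ {ε} = { '/' } — disjoint from FOLLOW(P)
  P → ε: FIRST \ {ε} = { } — this is the only nullable alternative, skip

C, X have no nullable alternative, so no FIRST/FOLLOW check is needed there.

No FIRST/FOLLOW conflicts found.

Answer: No FIRST/FOLLOW conflicts.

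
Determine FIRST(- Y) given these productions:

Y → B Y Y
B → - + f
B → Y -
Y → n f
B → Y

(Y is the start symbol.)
To compute FIRST(- Y), process the symbols left to right:
Symbol - is a terminal. Add '-' and stop.
FIRST(- Y) = { '-' }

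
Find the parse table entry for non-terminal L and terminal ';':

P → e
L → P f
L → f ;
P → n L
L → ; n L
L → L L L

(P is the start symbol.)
To find M[L, ';'], we find productions for L where ';' is in the predict set (PREDICT(N → α) = (FIRST(α) \ {ε}) ∪ (FOLLOW(N) if α ⇒* ε)).

Relevant sets:
  FIRST(P) = { 'e', 'n' }
  FIRST(L) = { ';', 'e', 'f', 'n' }

L → P f: PREDICT = { 'e', 'n' }
L → f ;: PREDICT = { 'f' }
L → ; n L: PREDICT = { ';' }
  ';' is in predict set, so this production goes in M[L, ';']
L → L L L: PREDICT = { ';', 'e', 'f', 'n' }
  ';' is in predict set, so this production goes in M[L, ';']

M[L, ';'] = L → ; n L, L → L L L  (a multiply-defined cell — the grammar is not LL(1))

Answer: L → ; n L, L → L L L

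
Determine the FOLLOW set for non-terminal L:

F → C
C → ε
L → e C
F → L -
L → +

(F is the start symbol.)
To compute FOLLOW(L), find every occurrence of L on a right-hand side N → α L β: add FIRST(β) \ {ε}, and if β is empty or nullable also add FOLLOW(N). Iterate to a fixed point.

In F → L -: L is followed by '-', add FIRST('-') \ {ε} = { '-' }

Taking the union: FOLLOW(L) = { '-' }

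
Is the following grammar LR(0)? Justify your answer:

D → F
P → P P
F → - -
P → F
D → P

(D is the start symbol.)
No. Reduce-reduce conflict: [D → F .] and [P → F .]

A grammar is LR(0) if no state in the canonical LR(0) collection has:
  - both a shift item (dot before a terminal) and a complete item (shift-reduce conflict), or
  - two or more complete items (reduce-reduce conflict; the accept item [D' → D .] counts as a complete item here).

Augment with D' → D and build the canonical LR(0) collection (I0 = CLOSURE({[D' → . D]}), then GOTO on every symbol after a dot until no new states appear). It has 8 states:
  I0: { [D → . F], [D → . P], [D' → . D], [F → . - -], [P → . F], [P → . P P] }  — shift
  I1: { [F → - . -] }  — shift
  I2: { [D' → D .] }  — accept
  I3: { [D → F .], [P → F .] }  — 2 reduces
  I4: { [D → P .], [F → . - -], [P → . F], [P → . P P], [P → P . P] }  — shift, reduce
  I5: { [P → F .] }  — reduce
  I6: { [F → . - -], [P → . F], [P → . P P], [P → P . P], [P → P P .] }  — shift, reduce
  I7: { [F → - - .] }  — reduce

Conflict in state I3:
  Reduce-reduce conflict: [D → F .] and [P → F .]
So the grammar is NOT LR(0).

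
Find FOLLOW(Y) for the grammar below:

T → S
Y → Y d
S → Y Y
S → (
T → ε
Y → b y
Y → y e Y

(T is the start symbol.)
In Y → Y d: Y is followed by d, add FIRST(d) \ {ε} = { 'd' }
In S → Y Y: Y is followed by Y, add FIRST(Y) \ {ε} = { 'b', 'y' }
In S → Y Y: Y is at the end, add FOLLOW(S)
In Y → y e Y: Y is at the end; this adds FOLLOW(Y) to itself — nothing new

The FOLLOW sets referred to above (computed the same way, to a fixed point):
  FOLLOW(S) = { $ }

Taking the union: FOLLOW(Y) = { $, 'b', 'd', 'y' }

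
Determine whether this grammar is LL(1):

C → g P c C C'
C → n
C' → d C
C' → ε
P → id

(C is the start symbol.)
No. Predict set conflict for C': { 'd' }

A grammar is LL(1) if for each non-terminal N with multiple productions, the predict sets of those productions are pairwise disjoint, where PREDICT(N → α) = (FIRST(α) \ {ε}) ∪ (FOLLOW(N) if α ⇒* ε).

Relevant sets:
  FOLLOW(C') = { $, 'd' }

For C:
  PREDICT(C → g P c C C') = { 'g' }
  PREDICT(C → n) = { 'n' }
For C':
  PREDICT(C' → d C) = { 'd' }
  PREDICT(C' → ε) = { $, 'd' }
P has a single production, so nothing to check there.

Conflict found: Predict set conflict for C': { 'd' }
The grammar is NOT LL(1).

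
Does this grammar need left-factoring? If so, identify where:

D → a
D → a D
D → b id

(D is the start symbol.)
Left-factoring is needed when two productions for the same non-terminal
share a common prefix on the right-hand side.

Productions for D:
  D → a
  D → a D
  D → b id

Found common prefix 'a' in productions for D

Answer: Yes, D has productions with common prefix 'a'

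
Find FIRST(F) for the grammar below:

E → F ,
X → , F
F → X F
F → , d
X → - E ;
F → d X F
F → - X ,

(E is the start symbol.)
To compute FIRST(F), examine every production with F on the left-hand side, reading each right-hand side left to right until a non-nullable symbol is reached.

FIRST sets of the other non-terminals involved (by the same procedure, iterated to a fixed point):
  FIRST(X) = { ',', '-' }

From F → X F:
  - X is a non-terminal: add FIRST(X) \ {ε} = { ',', '-' }
    X is not nullable, so stop
From F → , d:
  - ',' is a terminal: add ',' and stop
From F → d X F:
  - d is a terminal: add 'd' and stop
From F → - X ,:
  - '-' is a terminal: add '-' and stop

Collecting: FIRST(F) = { ',', '-', 'd' }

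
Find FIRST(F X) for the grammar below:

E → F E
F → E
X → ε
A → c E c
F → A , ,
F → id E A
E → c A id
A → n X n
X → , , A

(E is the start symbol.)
FIRST sets of the non-terminals involved (from the grammar, by fixed-point iteration):
  FIRST(F) = { 'c', 'id', 'n' }

To compute FIRST(F X), process the symbols left to right:
Symbol F is a non-terminal. Add FIRST(F) \ {ε} = { 'c', 'id', 'n' }
F is not nullable (ε ∉ FIRST(F)), so stop here.
FIRST(F X) = { 'c', 'id', 'n' }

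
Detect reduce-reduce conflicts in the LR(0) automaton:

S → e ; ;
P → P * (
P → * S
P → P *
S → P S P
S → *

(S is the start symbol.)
Yes — I7: [P → P * .] vs [S → * .]

Augment with S' → S and build the canonical LR(0) collection (I0 = CLOSURE({[S' → . S]}), then GOTO on every symbol after a dot until no new states appear). It has 14 states:
  I0: { [P → . * S], [P → . P * (], [P → . P *], [S → . *], [S → . P S P], [S → . e ; ;], [S' → . S] }  — shift
  I1: { [P → * . S], [P → . * S], [P → . P * (], [P → . P *], [S → * .], [S → . *], [S → . P S P], [S → . e ; ;] }  — shift, reduce
  I2: { [P → . * S], [P → . P * (], [P → . P *], [P → P . * (], [P → P . *], [S → . *], [S → . P S P], [S → . e ; ;], [S → P . S P] }  — shift
  I3: { [S' → S .] }  — accept
  I4: { [S → e . ; ;] }  — shift
  I5: { [S → e ; . ;] }  — shift
  I6: { [S → e ; ; .] }  — reduce
  I7: { [P → * . S], [P → . * S], [P → . P * (], [P → . P *], [P → P * . (], [P → P * .], [S → * .], [S → . *], [S → . P S P], [S → . e ; ;] }  — shift, 2 reduces
  I8: { [P → . * S], [P → . P * (], [P → . P *], [S → P S . P] }  — shift
  I9: { [P → * . S], [P → . * S], [P → . P * (], [P → . P *], [S → . *], [S → . P S P], [S → . e ; ;] }  — shift
  I10: { [P → P . * (], [P → P . *], [S → P S P .] }  — shift, reduce
  I11: { [P → P * . (], [P → P * .] }  — shift, reduce
  I12: { [P → P * ( .] }  — reduce
  I13: { [P → * S .] }  — reduce

I7 contains complete items [P → P * .], [S → * .] — reduce-reduce conflict.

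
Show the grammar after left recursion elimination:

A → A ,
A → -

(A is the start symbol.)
A is directly left-recursive. The standard transformation for
  A → A α₁ | ... | A α_m | β₁ | ... | β_n
is
  A  → β₁ A' | ... | β_n A'
  A' → α₁ A' | ... | α_m A' | ε

A → - becomes A → - A'
A → A , becomes A' → , A'
Add A' → ε

Resulting grammar:
A → - A'
A' → , A'
A' → ε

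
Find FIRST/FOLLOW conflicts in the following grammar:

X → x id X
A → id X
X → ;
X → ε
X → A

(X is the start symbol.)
No FIRST/FOLLOW conflicts.

A FIRST/FOLLOW conflict occurs when a non-terminal N has a nullable alternative N → β (β ⇒* ε) and another alternative N → α with FIRST(α) ∩ FOLLOW(N) ≠ ∅: on such a lookahead the parser cannot decide between expanding α and letting N vanish via β.

Nullable non-terminals: X.
FIRST sets used below: FIRST(A) = { 'id' }

X: nullable alternative(s) X → ε; FOLLOW(X) = { $ }
  X → x id X: FIRST \ {ε} = { 'x' } — disjoint from FOLLOW(X)
  X → ;: FIRST \ {ε} = { ';' } — disjoint from FOLLOW(X)
  X → ε: FIRST \ {ε} = { } — this is the only nullable alternative, skip
  X → A: FIRST \ {ε} = { 'id' } — disjoint from FOLLOW(X)

A has no nullable alternative, so no FIRST/FOLLOW check is needed there.

No FIRST/FOLLOW conflicts found.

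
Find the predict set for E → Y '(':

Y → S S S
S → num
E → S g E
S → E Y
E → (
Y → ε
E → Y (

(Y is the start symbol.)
{ '(', 'num' }

PREDICT(E → Y '(') = (FIRST(RHS) \ {ε}) ∪ (FOLLOW(E) if ε ∈ FIRST(RHS), i.e. RHS ⇒* ε)
FIRST(Y) = { '(', 'num', ε }
FIRST(Y '(') = { '(', 'num' }
ε ∉ FIRST(Y '('), so FOLLOW(E) is not added.
PREDICT(E → Y '(') = { '(', 'num' }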